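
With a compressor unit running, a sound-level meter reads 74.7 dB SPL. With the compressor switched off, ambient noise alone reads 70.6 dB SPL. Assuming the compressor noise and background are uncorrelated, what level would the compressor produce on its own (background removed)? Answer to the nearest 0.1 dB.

72.6 dB SPL

Background correction is a power subtraction:
L_src = 10·log₁₀(10^(74.7/10) − 10^(70.6/10)) = 10·log₁₀(18030000) = 72.6 dB SPL.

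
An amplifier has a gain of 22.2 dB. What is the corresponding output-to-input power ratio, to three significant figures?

166

Power ratio = 10^(dB/10).
10^(22.2/10) = 10^(2.220) = 166.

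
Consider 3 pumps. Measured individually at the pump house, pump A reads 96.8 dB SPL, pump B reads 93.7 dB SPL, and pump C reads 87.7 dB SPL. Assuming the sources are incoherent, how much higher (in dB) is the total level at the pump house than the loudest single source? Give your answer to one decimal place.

Uncorrelated sources add in intensity (power), not in dB.
L_total = 10·log₁₀(10^(96.8/10) + 10^(93.7/10) + 10^(87.7/10)) = 98.88 dB SPL.
Excess over the loudest (96.8 dB): 98.88 − 96.8 = 2.1 dB.

2.1 dB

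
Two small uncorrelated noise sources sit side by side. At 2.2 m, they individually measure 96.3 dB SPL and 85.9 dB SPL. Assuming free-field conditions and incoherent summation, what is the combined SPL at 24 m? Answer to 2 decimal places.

75.92 dB SPL

Combined at 2.2 m: 10·log₁₀(10^(96.3/10)+10^(85.9/10)) = 96.679 dB SPL.
Then apply −20·log₁₀(24/2.2) = -20.756 dB → 75.92 dB SPL.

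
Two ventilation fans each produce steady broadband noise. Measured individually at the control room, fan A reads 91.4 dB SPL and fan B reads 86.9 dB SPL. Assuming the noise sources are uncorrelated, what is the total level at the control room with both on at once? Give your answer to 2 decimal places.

Incoherent sources sum as intensities:
L_total = 10·log₁₀(10^(91.4/10) + 10^(86.9/10)) = 10·log₁₀(1870000000) = 92.72 dB SPL.

92.72 dB SPL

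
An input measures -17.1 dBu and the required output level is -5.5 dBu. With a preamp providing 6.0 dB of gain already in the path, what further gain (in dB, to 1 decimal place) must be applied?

The required make-up gain is the shortfall in the dB sum.
G = -5.5 − (-17.1) − 6.0 = 5.6 dB.

5.6 dB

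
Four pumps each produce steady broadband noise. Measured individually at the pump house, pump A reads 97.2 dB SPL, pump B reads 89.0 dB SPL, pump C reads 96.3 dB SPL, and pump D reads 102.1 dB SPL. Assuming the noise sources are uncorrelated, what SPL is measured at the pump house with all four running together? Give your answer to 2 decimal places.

Incoherent sources sum as intensities:
L_total = 10·log₁₀(10^(97.2/10) + 10^(89.0/10) + 10^(96.3/10) + 10^(102.1/10)) = 10·log₁₀(26526000000) = 104.24 dB SPL.

104.24 dB SPL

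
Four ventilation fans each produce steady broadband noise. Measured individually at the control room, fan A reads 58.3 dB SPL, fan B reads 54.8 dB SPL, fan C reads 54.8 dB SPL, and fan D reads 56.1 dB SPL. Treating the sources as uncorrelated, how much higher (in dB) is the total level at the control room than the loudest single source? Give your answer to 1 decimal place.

4.0 dB

Add the sources as powers (linear), then convert back to dB:
L_total = 10·log₁₀(10^(58.3/10) + 10^(54.8/10) + 10^(54.8/10) + 10^(56.1/10)) = 62.27 dB SPL.
Excess over the loudest (58.3 dB): 62.27 − 58.3 = 4.0 dB.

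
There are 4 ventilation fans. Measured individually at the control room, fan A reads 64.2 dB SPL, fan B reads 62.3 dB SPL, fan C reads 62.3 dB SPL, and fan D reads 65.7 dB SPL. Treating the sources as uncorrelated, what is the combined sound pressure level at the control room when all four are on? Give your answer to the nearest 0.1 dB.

Uncorrelated sources add in intensity (power), not in dB.
L_total = 10·log₁₀(10^(64.2/10) + 10^(62.3/10) + 10^(62.3/10) + 10^(65.7/10)) = 10·log₁₀(9742000) = 69.9 dB SPL.

69.9 dB SPL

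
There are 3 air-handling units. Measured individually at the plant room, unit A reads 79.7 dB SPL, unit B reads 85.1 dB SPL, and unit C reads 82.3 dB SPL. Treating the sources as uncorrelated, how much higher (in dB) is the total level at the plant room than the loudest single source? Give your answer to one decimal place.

2.6 dB

Incoherent sources sum as intensities:
L_total = 10·log₁₀(10^(79.7/10) + 10^(85.1/10) + 10^(82.3/10)) = 87.68 dB SPL.
Excess over the loudest (85.1 dB): 87.68 − 85.1 = 2.6 dB.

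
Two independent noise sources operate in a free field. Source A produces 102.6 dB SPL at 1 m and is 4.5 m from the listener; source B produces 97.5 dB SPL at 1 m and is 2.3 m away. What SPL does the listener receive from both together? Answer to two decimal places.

92.93 dB SPL

At the listener: L_A = 102.6 − 20·log₁₀(4.5) = 89.536 dB; L_B = 97.5 − 20·log₁₀(2.3) = 90.265 dB.
Combined: 10·log₁₀(10^(89.536/10)+10^(90.265/10)) = 92.93 dB SPL.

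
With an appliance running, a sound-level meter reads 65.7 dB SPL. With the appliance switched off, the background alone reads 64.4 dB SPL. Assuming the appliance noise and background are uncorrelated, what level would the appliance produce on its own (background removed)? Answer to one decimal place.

59.8 dB SPL

Background correction is a power subtraction:
L_src = 10·log₁₀(10^(65.7/10) − 10^(64.4/10)) = 10·log₁₀(961100) = 59.8 dB SPL.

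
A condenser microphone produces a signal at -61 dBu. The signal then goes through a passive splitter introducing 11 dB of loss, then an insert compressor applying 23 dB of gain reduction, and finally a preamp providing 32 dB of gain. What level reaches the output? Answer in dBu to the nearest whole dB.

In dB, series stages simply add:
-61 − 11 − 23 + 32 = -63 dBu.

-63 dBu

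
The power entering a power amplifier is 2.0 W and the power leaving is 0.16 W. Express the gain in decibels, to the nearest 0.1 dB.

-11.0 dB

Power is a power quantity, so gain = 10·log₁₀(P_out/P_in).
10·log₁₀(0.16/2.0) = 10·log₁₀(0.08000) = -11.0 dB.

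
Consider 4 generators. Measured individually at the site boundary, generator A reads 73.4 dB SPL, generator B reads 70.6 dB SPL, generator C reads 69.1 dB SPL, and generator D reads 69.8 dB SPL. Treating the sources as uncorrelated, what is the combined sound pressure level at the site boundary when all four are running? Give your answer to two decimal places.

77.08 dB SPL

Uncorrelated sources add in intensity (power), not in dB.
L_total = 10·log₁₀(10^(73.4/10) + 10^(70.6/10) + 10^(69.1/10) + 10^(69.8/10)) = 10·log₁₀(51040000) = 77.08 dB SPL.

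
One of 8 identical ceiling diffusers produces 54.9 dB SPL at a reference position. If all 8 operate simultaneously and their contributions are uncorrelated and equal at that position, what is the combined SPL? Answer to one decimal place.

8 equal incoherent sources raise the level by 10·log₁₀(8) = 9.03 dB.
L_total = 54.9 + 9.03 = 63.9 dB SPL.

63.9 dB SPL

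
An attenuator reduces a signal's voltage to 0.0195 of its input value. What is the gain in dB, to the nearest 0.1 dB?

-34.2 dB

Voltage ratio → dB uses the 20·log₁₀ form:
20·log₁₀(0.0195) = -34.2 dB.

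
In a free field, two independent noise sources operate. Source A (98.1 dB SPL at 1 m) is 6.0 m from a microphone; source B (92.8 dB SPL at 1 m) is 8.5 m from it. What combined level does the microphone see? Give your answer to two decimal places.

At the listener: L_A = 98.1 − 20·log₁₀(6.0) = 82.537 dB; L_B = 92.8 − 20·log₁₀(8.5) = 74.212 dB.
Combined: 10·log₁₀(10^(82.537/10)+10^(74.212/10)) = 83.13 dB SPL.

83.13 dB SPL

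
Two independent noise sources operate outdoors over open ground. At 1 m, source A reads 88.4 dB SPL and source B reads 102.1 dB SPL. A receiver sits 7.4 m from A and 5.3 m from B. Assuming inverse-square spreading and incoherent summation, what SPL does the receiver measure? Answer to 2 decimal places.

At the listener: L_A = 88.4 − 20·log₁₀(7.4) = 71.015 dB; L_B = 102.1 − 20·log₁₀(5.3) = 87.614 dB.
Combined: 10·log₁₀(10^(71.015/10)+10^(87.614/10)) = 87.71 dB SPL.

87.71 dB SPL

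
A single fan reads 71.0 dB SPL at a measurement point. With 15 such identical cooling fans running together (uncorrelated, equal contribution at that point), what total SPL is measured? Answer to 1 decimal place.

82.8 dB SPL

15 equal incoherent sources raise the level by 10·log₁₀(15) = 11.76 dB.
L_total = 71.0 + 11.76 = 82.8 dB SPL.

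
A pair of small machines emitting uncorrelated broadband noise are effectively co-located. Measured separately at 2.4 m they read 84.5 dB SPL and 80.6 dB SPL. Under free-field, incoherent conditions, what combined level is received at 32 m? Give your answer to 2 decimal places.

Combined at 2.4 m: 10·log₁₀(10^(84.5/10)+10^(80.6/10)) = 85.984 dB SPL.
Then apply −20·log₁₀(32/2.4) = -22.499 dB → 63.49 dB SPL.

63.49 dB SPL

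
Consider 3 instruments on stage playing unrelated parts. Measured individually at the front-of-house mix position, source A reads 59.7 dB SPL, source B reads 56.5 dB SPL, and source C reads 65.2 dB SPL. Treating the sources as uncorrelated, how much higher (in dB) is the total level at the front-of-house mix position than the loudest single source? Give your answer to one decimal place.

Incoherent sources sum as intensities:
L_total = 10·log₁₀(10^(59.7/10) + 10^(56.5/10) + 10^(65.2/10)) = 66.71 dB SPL.
Excess over the loudest (65.2 dB): 66.71 − 65.2 = 1.5 dB.

1.5 dB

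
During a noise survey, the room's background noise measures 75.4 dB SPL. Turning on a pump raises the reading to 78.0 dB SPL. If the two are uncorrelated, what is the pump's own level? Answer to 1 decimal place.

Subtract intensities: L_src = 10·log₁₀(10^(L_total/10) − 10^(L_bg/10)).
L_src = 10·log₁₀(10^(78.0/10) − 10^(75.4/10)) = 10·log₁₀(28420000) = 74.5 dB SPL.

74.5 dB SPL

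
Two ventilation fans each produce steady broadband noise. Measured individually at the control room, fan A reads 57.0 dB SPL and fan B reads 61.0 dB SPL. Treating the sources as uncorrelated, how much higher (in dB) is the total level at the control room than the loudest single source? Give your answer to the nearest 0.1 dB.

Incoherent sources sum as intensities:
L_total = 10·log₁₀(10^(57.0/10) + 10^(61.0/10)) = 62.46 dB SPL.
Excess over the loudest (61.0 dB): 62.46 − 61.0 = 1.5 dB.

1.5 dB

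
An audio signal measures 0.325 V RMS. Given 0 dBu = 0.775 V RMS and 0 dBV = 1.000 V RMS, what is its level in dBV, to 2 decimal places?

-9.76 dBV

dBV = 20·log₁₀(V / 1.000 V).
20·log₁₀(0.325/1.000) = -9.76 dBV.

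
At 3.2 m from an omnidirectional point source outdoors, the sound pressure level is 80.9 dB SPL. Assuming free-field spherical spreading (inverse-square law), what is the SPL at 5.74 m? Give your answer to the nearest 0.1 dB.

For a point source in a free field, ΔL = −20·log₁₀(d₂/d₁).
ΔL = −20·log₁₀(5.74/3.2) = -5.08 dB, so L₂ = 80.9 + (-5.08) = 75.8 dB SPL.

75.8 dB SPL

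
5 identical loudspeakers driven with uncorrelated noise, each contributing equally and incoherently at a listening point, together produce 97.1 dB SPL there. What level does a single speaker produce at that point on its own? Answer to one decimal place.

5 equal incoherent sources add 10·log₁₀(5) = 6.99 dB over one source.
L_one = 97.1 − 6.99 = 90.1 dB SPL.

90.1 dB SPL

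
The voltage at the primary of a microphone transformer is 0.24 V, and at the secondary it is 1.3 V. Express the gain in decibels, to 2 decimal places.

14.67 dB

Voltage is an amplitude quantity, so gain = 20·log₁₀(V_out/V_in).
20·log₁₀(1.3/0.24) = 20·log₁₀(5.417) = 14.67 dB.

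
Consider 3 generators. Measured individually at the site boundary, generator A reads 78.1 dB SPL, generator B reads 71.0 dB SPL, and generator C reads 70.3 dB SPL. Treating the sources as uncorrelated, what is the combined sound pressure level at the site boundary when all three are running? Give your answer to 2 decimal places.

Incoherent sources sum as intensities:
L_total = 10·log₁₀(10^(78.1/10) + 10^(71.0/10) + 10^(70.3/10)) = 10·log₁₀(87870000) = 79.44 dB SPL.

79.44 dB SPL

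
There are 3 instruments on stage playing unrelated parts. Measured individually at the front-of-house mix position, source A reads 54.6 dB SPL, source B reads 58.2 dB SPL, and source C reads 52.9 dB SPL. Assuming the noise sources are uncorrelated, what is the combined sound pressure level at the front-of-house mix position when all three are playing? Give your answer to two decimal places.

60.58 dB SPL

Add the sources as powers (linear), then convert back to dB:
L_total = 10·log₁₀(10^(54.6/10) + 10^(58.2/10) + 10^(52.9/10)) = 10·log₁₀(1144000) = 60.58 dB SPL.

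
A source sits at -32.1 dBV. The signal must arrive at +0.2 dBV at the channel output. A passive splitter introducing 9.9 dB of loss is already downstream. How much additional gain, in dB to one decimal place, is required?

42.2 dB

The required make-up gain is the shortfall in the dB sum.
G = +0.2 − (-32.1) + 9.9 = 42.2 dB.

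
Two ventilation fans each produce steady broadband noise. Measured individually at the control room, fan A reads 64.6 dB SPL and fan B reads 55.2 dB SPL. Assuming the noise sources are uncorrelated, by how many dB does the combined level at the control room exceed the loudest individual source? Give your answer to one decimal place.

Incoherent sources sum as intensities:
L_total = 10·log₁₀(10^(64.6/10) + 10^(55.2/10)) = 65.07 dB SPL.
Excess over the loudest (64.6 dB): 65.07 − 64.6 = 0.5 dB.

0.5 dB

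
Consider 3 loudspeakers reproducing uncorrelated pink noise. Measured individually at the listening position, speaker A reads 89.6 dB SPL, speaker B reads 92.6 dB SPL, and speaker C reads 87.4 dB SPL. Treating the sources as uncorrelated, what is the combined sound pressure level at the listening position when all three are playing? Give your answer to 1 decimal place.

95.2 dB SPL

Add the sources as powers (linear), then convert back to dB:
L_total = 10·log₁₀(10^(89.6/10) + 10^(92.6/10) + 10^(87.4/10)) = 10·log₁₀(3281000000) = 95.2 dB SPL.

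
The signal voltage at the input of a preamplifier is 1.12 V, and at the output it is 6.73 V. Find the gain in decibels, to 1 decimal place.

15.6 dB

Voltage is an amplitude quantity, so gain = 20·log₁₀(V_out/V_in).
20·log₁₀(6.73/1.12) = 20·log₁₀(6.009) = 15.6 dB.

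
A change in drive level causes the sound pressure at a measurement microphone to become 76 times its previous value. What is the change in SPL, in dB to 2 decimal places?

SPL change from a pressure ratio uses the 20·log₁₀ form:
20·log₁₀(76) = 37.62 dB.

37.62 dB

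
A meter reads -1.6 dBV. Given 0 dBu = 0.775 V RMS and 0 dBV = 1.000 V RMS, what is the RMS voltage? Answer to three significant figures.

0.832 V

V = 1.000 V × 10^(-1.6/20).
= 1.000 × 0.8318 = 0.832 V.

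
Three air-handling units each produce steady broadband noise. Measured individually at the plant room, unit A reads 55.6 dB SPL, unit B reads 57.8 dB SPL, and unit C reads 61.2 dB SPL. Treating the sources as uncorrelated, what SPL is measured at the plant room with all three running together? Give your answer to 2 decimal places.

Incoherent sources sum as intensities:
L_total = 10·log₁₀(10^(55.6/10) + 10^(57.8/10) + 10^(61.2/10)) = 10·log₁₀(2284000) = 63.59 dB SPL.

63.59 dB SPL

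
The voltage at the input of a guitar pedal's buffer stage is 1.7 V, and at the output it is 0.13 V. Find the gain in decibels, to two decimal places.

Voltage ratio → dB uses the 20·log₁₀ form:
20·log₁₀(0.13/1.7) = 20·log₁₀(0.07647) = -22.33 dB.

-22.33 dB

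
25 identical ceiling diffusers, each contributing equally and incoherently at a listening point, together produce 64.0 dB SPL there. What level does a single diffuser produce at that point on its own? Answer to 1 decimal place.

50.0 dB SPL

25 equal incoherent sources add 10·log₁₀(25) = 13.98 dB over one source.
L_one = 64.0 − 13.98 = 50.0 dB SPL.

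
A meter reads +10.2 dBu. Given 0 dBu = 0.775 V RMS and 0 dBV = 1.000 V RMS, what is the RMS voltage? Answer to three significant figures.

2.51 V

V = 0.775 V × 10^(+10.2/20).
= 0.775 × 3.236 = 2.51 V.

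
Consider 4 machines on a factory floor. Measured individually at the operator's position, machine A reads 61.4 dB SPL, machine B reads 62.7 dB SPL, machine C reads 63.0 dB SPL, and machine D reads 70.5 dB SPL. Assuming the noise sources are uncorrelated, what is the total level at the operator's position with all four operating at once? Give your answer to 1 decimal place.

Uncorrelated sources add in intensity (power), not in dB.
L_total = 10·log₁₀(10^(61.4/10) + 10^(62.7/10) + 10^(63.0/10) + 10^(70.5/10)) = 10·log₁₀(16460000) = 72.2 dB SPL.

72.2 dB SPL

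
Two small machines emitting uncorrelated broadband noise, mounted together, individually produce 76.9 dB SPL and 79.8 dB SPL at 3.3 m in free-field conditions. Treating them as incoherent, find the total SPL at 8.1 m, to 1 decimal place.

73.8 dB SPL

Combined at 3.3 m: 10·log₁₀(10^(76.9/10)+10^(79.8/10)) = 81.60 dB SPL.
Then apply −20·log₁₀(8.1/3.3) = -7.80 dB → 73.8 dB SPL.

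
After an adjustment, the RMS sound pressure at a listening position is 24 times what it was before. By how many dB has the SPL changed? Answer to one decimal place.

Sound pressure is an amplitude quantity: ΔL = 20·log₁₀(p₂/p₁).
20·log₁₀(24) = 27.6 dB.

27.6 dB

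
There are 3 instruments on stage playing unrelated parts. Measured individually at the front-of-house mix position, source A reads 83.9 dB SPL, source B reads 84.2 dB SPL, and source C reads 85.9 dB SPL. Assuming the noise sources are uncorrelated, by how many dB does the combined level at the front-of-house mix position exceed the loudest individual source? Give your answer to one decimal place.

3.6 dB

Uncorrelated sources add in intensity (power), not in dB.
L_total = 10·log₁₀(10^(83.9/10) + 10^(84.2/10) + 10^(85.9/10)) = 89.53 dB SPL.
Excess over the loudest (85.9 dB): 89.53 − 85.9 = 3.6 dB.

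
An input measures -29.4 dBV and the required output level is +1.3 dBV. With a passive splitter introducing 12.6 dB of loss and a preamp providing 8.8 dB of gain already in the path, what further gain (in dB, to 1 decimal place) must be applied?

The required make-up gain is the shortfall in the dB sum.
G = +1.3 − (-29.4) + 12.6 − 8.8 = 34.5 dB.

34.5 dB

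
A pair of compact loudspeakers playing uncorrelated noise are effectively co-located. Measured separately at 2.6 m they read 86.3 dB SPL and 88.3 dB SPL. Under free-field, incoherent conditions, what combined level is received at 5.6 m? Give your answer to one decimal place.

83.8 dB SPL

Combined at 2.6 m: 10·log₁₀(10^(86.3/10)+10^(88.3/10)) = 90.42 dB SPL.
Then apply −20·log₁₀(5.6/2.6) = -6.66 dB → 83.8 dB SPL.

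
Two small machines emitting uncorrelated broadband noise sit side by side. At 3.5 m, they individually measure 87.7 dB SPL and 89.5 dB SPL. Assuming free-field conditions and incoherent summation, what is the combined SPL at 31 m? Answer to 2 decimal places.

72.76 dB SPL

Combined at 3.5 m: 10·log₁₀(10^(87.7/10)+10^(89.5/10)) = 91.703 dB SPL.
Then apply −20·log₁₀(31/3.5) = -18.946 dB → 72.76 dB SPL.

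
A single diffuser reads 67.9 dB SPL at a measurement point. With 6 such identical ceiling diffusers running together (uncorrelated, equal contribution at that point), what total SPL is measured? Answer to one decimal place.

75.7 dB SPL

6 equal incoherent sources raise the level by 10·log₁₀(6) = 7.78 dB.
L_total = 67.9 + 7.78 = 75.7 dB SPL.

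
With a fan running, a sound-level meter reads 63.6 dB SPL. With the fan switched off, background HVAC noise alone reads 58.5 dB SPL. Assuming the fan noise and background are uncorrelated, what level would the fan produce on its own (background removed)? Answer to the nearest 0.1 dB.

Subtract intensities: L_src = 10·log₁₀(10^(L_total/10) − 10^(L_bg/10)).
L_src = 10·log₁₀(10^(63.6/10) − 10^(58.5/10)) = 10·log₁₀(1583000) = 62.0 dB SPL.

62.0 dB SPL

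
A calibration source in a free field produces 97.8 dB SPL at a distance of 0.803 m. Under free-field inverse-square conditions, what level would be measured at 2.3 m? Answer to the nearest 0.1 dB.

88.7 dB SPL

Inverse-square spreading gives ΔL = −20·log₁₀(d₂/d₁).
ΔL = −20·log₁₀(2.3/0.803) = -9.14 dB, so L₂ = 97.8 + (-9.14) = 88.7 dB SPL.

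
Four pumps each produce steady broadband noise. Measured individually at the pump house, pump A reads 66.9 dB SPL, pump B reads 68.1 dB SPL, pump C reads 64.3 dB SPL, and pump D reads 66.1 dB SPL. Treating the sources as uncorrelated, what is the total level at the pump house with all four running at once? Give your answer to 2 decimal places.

Incoherent sources sum as intensities:
L_total = 10·log₁₀(10^(66.9/10) + 10^(68.1/10) + 10^(64.3/10) + 10^(66.1/10)) = 10·log₁₀(18120000) = 72.58 dB SPL.

72.58 dB SPL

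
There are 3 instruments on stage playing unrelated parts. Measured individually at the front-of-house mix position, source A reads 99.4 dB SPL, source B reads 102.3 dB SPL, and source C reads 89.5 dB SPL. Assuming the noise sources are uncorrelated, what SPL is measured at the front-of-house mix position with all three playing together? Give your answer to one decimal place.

Uncorrelated sources add in intensity (power), not in dB.
L_total = 10·log₁₀(10^(99.4/10) + 10^(102.3/10) + 10^(89.5/10)) = 10·log₁₀(26583000000) = 104.2 dB SPL.

104.2 dB SPL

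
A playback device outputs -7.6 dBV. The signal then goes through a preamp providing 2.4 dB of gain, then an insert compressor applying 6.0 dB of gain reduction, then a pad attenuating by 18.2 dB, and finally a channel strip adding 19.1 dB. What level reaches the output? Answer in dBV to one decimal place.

-10.3 dBV

In dB, series stages simply add:
-7.6 + 2.4 − 6.0 − 18.2 + 19.1 = -10.3 dBV.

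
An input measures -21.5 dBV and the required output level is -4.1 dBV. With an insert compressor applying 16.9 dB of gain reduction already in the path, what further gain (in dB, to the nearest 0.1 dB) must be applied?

The required make-up gain is the shortfall in the dB sum.
G = -4.1 − (-21.5) + 16.9 = 34.3 dB.

34.3 dB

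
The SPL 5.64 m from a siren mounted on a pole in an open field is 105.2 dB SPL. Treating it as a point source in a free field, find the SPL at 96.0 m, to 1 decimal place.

Free-field point source: level drops by 20·log₁₀ of the distance ratio.
ΔL = −20·log₁₀(96.0/5.64) = -24.62 dB, so L₂ = 105.2 + (-24.62) = 80.6 dB SPL.

80.6 dB SPL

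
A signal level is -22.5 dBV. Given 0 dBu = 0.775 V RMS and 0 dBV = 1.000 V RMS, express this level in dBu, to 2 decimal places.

-20.29 dBu

The offset between the scales is 20·log₁₀(0.775/1.000) = −2.214 dB.
So dBu = -22.5 + 2.214 = -20.29 dBu.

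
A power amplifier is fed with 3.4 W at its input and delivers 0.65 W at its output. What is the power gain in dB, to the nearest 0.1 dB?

For a power ratio, dB = 10·log₁₀(P₂/P₁).
10·log₁₀(0.65/3.4) = 10·log₁₀(0.1912) = -7.2 dB.

-7.2 dB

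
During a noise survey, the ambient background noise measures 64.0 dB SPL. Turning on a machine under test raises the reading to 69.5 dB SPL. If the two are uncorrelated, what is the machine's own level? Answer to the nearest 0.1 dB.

Background correction is a power subtraction:
L_src = 10·log₁₀(10^(69.5/10) − 10^(64.0/10)) = 10·log₁₀(6401000) = 68.1 dB SPL.

68.1 dB SPL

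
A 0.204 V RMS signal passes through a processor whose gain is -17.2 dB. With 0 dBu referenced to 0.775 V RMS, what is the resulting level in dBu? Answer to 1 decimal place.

-28.8 dBu

Input level: 20·log₁₀(0.204/0.775) = -11.59 dBu.
Output: -11.59 − 17.2 = -28.8 dBu.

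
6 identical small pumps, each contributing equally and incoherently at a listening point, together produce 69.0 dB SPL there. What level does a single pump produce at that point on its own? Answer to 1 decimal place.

61.2 dB SPL

6 equal incoherent sources add 10·log₁₀(6) = 7.78 dB over one source.
L_one = 69.0 − 7.78 = 61.2 dB SPL.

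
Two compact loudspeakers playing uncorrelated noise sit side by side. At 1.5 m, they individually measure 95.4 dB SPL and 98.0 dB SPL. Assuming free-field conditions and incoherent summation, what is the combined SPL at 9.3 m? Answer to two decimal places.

Combined at 1.5 m: 10·log₁₀(10^(95.4/10)+10^(98.0/10)) = 99.902 dB SPL.
Then apply −20·log₁₀(9.3/1.5) = -15.848 dB → 84.05 dB SPL.

84.05 dB SPL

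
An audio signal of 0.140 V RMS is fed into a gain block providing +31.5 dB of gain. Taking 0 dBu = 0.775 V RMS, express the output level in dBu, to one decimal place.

+16.6 dBu

Input level: 20·log₁₀(0.140/0.775) = -14.86 dBu.
Output: -14.86 + 31.5 = +16.6 dBu.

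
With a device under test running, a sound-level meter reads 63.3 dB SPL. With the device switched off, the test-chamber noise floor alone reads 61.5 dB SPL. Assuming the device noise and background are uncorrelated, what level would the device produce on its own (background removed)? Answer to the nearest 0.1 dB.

58.6 dB SPL

Remove the background by subtracting linear intensities:
L_src = 10·log₁₀(10^(63.3/10) − 10^(61.5/10)) = 10·log₁₀(725400) = 58.6 dB SPL.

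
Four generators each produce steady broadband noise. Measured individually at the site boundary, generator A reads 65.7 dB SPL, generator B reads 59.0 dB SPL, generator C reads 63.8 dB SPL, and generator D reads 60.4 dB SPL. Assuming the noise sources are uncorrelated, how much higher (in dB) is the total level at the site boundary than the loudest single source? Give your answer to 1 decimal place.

3.3 dB

Incoherent sources sum as intensities:
L_total = 10·log₁₀(10^(65.7/10) + 10^(59.0/10) + 10^(63.8/10) + 10^(60.4/10)) = 69.03 dB SPL.
Excess over the loudest (65.7 dB): 69.03 − 65.7 = 3.3 dB.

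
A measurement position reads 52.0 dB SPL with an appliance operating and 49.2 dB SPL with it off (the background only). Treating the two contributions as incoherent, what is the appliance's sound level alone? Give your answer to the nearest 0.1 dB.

Background correction is a power subtraction:
L_src = 10·log₁₀(10^(52.0/10) − 10^(49.2/10)) = 10·log₁₀(75310) = 48.8 dB SPL.

48.8 dB SPL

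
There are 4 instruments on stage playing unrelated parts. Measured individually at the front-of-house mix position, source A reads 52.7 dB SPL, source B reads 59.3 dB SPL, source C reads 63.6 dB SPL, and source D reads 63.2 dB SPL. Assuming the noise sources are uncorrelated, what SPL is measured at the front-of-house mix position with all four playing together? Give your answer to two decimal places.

67.34 dB SPL

Uncorrelated sources add in intensity (power), not in dB.
L_total = 10·log₁₀(10^(52.7/10) + 10^(59.3/10) + 10^(63.6/10) + 10^(63.2/10)) = 10·log₁₀(5418000) = 67.34 dB SPL.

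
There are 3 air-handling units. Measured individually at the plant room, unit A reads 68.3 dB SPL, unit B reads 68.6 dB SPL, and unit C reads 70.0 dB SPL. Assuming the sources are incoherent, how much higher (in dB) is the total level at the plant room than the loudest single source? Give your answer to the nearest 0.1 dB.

3.8 dB

Uncorrelated sources add in intensity (power), not in dB.
L_total = 10·log₁₀(10^(68.3/10) + 10^(68.6/10) + 10^(70.0/10)) = 73.80 dB SPL.
Excess over the loudest (70.0 dB): 73.80 − 70.0 = 3.8 dB.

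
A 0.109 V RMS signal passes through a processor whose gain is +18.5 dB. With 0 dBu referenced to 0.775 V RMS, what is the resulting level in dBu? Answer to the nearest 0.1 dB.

Input level: 20·log₁₀(0.109/0.775) = -17.04 dBu.
Output: -17.04 + 18.5 = +1.5 dBu.

+1.5 dBu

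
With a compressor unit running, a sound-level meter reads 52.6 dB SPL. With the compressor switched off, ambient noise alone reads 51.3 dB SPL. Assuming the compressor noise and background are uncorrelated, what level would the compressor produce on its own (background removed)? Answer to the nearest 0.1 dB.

46.7 dB SPL

Subtract intensities: L_src = 10·log₁₀(10^(L_total/10) − 10^(L_bg/10)).
L_src = 10·log₁₀(10^(52.6/10) − 10^(51.3/10)) = 10·log₁₀(47070) = 46.7 dB SPL.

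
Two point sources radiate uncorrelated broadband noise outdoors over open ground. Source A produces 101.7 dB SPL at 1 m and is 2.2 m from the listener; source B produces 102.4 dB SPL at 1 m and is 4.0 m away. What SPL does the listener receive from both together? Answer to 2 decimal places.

96.17 dB SPL

At the listener: L_A = 101.7 − 20·log₁₀(2.2) = 94.852 dB; L_B = 102.4 − 20·log₁₀(4.0) = 90.359 dB.
Combined: 10·log₁₀(10^(94.852/10)+10^(90.359/10)) = 96.17 dB SPL.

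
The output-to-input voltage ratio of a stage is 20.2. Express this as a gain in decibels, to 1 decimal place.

For a voltage ratio, dB = 20·log₁₀(V₂/V₁).
20·log₁₀(20.2) = 26.1 dB.

26.1 dB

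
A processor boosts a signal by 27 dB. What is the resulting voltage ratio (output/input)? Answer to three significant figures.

Voltage ratio = 10^(dB/20).
10^(27/20) = 10^(1.350) = 22.4.

22.4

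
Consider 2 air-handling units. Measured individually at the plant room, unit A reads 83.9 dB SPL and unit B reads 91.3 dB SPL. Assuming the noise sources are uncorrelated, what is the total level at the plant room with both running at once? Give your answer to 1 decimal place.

Incoherent sources sum as intensities:
L_total = 10·log₁₀(10^(83.9/10) + 10^(91.3/10)) = 10·log₁₀(1594000000) = 92.0 dB SPL.

92.0 dB SPL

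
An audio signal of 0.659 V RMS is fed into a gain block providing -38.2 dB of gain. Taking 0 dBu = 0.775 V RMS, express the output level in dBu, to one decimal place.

Input level: 20·log₁₀(0.659/0.775) = -1.41 dBu.
Output: -1.41 − 38.2 = -39.6 dBu.

-39.6 dBu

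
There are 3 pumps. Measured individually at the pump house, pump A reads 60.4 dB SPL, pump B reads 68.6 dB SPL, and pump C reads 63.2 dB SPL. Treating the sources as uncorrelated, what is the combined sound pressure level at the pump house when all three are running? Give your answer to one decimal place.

Incoherent sources sum as intensities:
L_total = 10·log₁₀(10^(60.4/10) + 10^(68.6/10) + 10^(63.2/10)) = 10·log₁₀(10430000) = 70.2 dB SPL.

70.2 dB SPL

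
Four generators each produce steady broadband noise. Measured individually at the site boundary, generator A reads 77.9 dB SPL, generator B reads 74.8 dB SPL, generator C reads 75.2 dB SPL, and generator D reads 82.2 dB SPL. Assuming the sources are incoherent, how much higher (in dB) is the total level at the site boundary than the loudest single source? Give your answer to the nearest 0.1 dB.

Add the sources as powers (linear), then convert back to dB:
L_total = 10·log₁₀(10^(77.9/10) + 10^(74.8/10) + 10^(75.2/10) + 10^(82.2/10)) = 84.64 dB SPL.
Excess over the loudest (82.2 dB): 84.64 − 82.2 = 2.4 dB.

2.4 dB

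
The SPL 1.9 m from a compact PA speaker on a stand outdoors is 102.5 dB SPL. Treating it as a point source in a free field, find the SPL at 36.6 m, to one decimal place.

76.8 dB SPL

For a point source in a free field, ΔL = −20·log₁₀(d₂/d₁).
ΔL = −20·log₁₀(36.6/1.9) = -25.69 dB, so L₂ = 102.5 + (-25.69) = 76.8 dB SPL.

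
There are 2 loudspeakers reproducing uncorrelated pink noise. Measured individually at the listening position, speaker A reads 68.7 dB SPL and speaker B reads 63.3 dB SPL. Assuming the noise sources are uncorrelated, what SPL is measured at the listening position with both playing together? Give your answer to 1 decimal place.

Incoherent sources sum as intensities:
L_total = 10·log₁₀(10^(68.7/10) + 10^(63.3/10)) = 10·log₁₀(9551000) = 69.8 dB SPL.

69.8 dB SPL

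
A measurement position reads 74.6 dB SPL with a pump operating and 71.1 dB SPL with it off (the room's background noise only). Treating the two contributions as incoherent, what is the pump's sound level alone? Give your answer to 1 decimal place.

72.0 dB SPL

Subtract intensities: L_src = 10·log₁₀(10^(L_total/10) − 10^(L_bg/10)).
L_src = 10·log₁₀(10^(74.6/10) − 10^(71.1/10)) = 10·log₁₀(15960000) = 72.0 dB SPL.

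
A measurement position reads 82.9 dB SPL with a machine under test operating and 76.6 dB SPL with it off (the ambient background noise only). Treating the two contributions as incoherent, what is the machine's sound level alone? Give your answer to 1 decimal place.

81.7 dB SPL

Remove the background by subtracting linear intensities:
L_src = 10·log₁₀(10^(82.9/10) − 10^(76.6/10)) = 10·log₁₀(149300000) = 81.7 dB SPL.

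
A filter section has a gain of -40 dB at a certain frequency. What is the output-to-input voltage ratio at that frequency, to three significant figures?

0.0100

Voltage ratio = 10^(dB/20).
10^(-40/20) = 10^(-2.000) = 0.0100.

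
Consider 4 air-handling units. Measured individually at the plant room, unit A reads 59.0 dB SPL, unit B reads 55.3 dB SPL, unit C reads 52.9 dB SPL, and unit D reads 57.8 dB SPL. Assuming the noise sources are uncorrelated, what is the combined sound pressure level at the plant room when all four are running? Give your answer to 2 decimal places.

62.86 dB SPL

Uncorrelated sources add in intensity (power), not in dB.
L_total = 10·log₁₀(10^(59.0/10) + 10^(55.3/10) + 10^(52.9/10) + 10^(57.8/10)) = 10·log₁₀(1931000) = 62.86 dB SPL.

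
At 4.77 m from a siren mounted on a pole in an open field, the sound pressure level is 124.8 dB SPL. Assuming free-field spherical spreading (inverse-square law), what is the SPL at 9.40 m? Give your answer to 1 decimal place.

118.9 dB SPL

Inverse-square spreading gives ΔL = −20·log₁₀(d₂/d₁).
ΔL = −20·log₁₀(9.40/4.77) = -5.89 dB, so L₂ = 124.8 + (-5.89) = 118.9 dB SPL.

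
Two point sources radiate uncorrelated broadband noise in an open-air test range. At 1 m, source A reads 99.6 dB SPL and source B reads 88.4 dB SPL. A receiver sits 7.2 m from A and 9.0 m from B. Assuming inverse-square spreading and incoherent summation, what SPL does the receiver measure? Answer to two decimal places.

82.66 dB SPL

At the listener: L_A = 99.6 − 20·log₁₀(7.2) = 82.453 dB; L_B = 88.4 − 20·log₁₀(9.0) = 69.315 dB.
Combined: 10·log₁₀(10^(82.453/10)+10^(69.315/10)) = 82.66 dB SPL.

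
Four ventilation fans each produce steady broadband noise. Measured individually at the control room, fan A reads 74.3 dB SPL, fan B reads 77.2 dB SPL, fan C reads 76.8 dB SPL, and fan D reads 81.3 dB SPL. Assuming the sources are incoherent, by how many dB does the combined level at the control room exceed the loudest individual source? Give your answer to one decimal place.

Add the sources as powers (linear), then convert back to dB:
L_total = 10·log₁₀(10^(74.3/10) + 10^(77.2/10) + 10^(76.8/10) + 10^(81.3/10)) = 84.19 dB SPL.
Excess over the loudest (81.3 dB): 84.19 − 81.3 = 2.9 dB.

2.9 dB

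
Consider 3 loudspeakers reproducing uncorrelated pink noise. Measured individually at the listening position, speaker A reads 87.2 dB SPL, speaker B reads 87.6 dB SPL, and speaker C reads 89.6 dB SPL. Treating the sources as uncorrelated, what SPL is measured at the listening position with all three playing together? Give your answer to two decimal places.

93.04 dB SPL

Add the sources as powers (linear), then convert back to dB:
L_total = 10·log₁₀(10^(87.2/10) + 10^(87.6/10) + 10^(89.6/10)) = 10·log₁₀(2012000000) = 93.04 dB SPL.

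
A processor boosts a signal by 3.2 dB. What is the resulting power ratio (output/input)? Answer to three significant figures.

Power ratio = 10^(dB/10).
10^(3.2/10) = 10^(0.3200) = 2.09.

2.09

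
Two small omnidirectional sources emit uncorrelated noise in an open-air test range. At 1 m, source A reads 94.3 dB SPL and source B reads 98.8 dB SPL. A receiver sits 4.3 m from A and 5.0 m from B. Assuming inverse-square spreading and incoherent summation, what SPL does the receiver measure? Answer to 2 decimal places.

At the listener: L_A = 94.3 − 20·log₁₀(4.3) = 81.631 dB; L_B = 98.8 − 20·log₁₀(5.0) = 84.821 dB.
Combined: 10·log₁₀(10^(81.631/10)+10^(84.821/10)) = 86.52 dB SPL.

86.52 dB SPL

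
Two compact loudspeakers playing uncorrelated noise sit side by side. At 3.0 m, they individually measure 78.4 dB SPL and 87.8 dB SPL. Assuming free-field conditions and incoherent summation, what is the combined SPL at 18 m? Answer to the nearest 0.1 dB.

Combined at 3.0 m: 10·log₁₀(10^(78.4/10)+10^(87.8/10)) = 88.27 dB SPL.
Then apply −20·log₁₀(18/3.0) = -15.56 dB → 72.7 dB SPL.

72.7 dB SPL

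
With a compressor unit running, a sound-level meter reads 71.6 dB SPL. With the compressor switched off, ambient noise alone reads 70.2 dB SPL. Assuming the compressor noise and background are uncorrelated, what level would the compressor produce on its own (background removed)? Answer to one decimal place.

66.0 dB SPL

Subtract intensities: L_src = 10·log₁₀(10^(L_total/10) − 10^(L_bg/10)).
L_src = 10·log₁₀(10^(71.6/10) − 10^(70.2/10)) = 10·log₁₀(3983000) = 66.0 dB SPL.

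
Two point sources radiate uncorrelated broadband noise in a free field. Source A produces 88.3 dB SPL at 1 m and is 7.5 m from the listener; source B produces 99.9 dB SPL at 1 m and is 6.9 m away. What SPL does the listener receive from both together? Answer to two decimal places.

At the listener: L_A = 88.3 − 20·log₁₀(7.5) = 70.799 dB; L_B = 99.9 − 20·log₁₀(6.9) = 83.123 dB.
Combined: 10·log₁₀(10^(70.799/10)+10^(83.123/10)) = 83.37 dB SPL.

83.37 dB SPL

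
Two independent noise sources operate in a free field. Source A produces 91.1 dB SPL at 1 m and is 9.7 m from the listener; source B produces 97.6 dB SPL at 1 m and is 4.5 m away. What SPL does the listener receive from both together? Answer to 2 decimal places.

At the listener: L_A = 91.1 − 20·log₁₀(9.7) = 71.365 dB; L_B = 97.6 − 20·log₁₀(4.5) = 84.536 dB.
Combined: 10·log₁₀(10^(71.365/10)+10^(84.536/10)) = 84.74 dB SPL.

84.74 dB SPL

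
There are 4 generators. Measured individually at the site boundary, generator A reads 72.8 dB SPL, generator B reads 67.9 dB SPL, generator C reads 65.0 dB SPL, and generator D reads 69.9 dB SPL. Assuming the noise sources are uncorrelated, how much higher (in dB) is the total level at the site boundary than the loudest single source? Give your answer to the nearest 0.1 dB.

3.0 dB

Uncorrelated sources add in intensity (power), not in dB.
L_total = 10·log₁₀(10^(72.8/10) + 10^(67.9/10) + 10^(65.0/10) + 10^(69.9/10)) = 75.82 dB SPL.
Excess over the loudest (72.8 dB): 75.82 − 72.8 = 3.0 dB.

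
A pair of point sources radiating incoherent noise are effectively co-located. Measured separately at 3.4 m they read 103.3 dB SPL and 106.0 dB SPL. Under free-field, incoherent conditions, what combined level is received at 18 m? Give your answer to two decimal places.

93.39 dB SPL

Combined at 3.4 m: 10·log₁₀(10^(103.3/10)+10^(106.0/10)) = 107.867 dB SPL.
Then apply −20·log₁₀(18/3.4) = -14.476 dB → 93.39 dB SPL.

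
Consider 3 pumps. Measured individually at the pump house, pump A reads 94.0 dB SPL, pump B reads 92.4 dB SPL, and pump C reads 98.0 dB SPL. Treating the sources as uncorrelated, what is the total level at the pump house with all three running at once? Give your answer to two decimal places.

Incoherent sources sum as intensities:
L_total = 10·log₁₀(10^(94.0/10) + 10^(92.4/10) + 10^(98.0/10)) = 10·log₁₀(10559000000) = 100.24 dB SPL.

100.24 dB SPL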